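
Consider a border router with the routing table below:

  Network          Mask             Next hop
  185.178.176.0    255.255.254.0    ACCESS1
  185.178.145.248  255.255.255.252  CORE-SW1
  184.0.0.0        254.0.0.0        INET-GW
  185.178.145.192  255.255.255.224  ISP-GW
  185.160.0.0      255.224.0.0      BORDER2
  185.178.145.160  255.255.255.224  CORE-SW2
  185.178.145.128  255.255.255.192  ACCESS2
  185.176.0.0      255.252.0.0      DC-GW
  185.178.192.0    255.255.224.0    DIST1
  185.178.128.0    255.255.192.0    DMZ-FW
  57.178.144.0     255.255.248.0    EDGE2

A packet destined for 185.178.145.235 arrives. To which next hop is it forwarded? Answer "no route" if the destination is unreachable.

Routes whose prefix contains 185.178.145.235:
  184.0.0.0/7 (184.0.0.0 - 185.255.255.255) -> INET-GW
  185.160.0.0/11 (185.160.0.0 - 185.191.255.255) -> BORDER2
  185.176.0.0/14 (185.176.0.0 - 185.179.255.255) -> DC-GW
  185.178.128.0/18 (185.178.128.0 - 185.178.191.255) -> DMZ-FW
More-specific entries that do NOT match:
  185.178.145.248/30 (185.178.145.248 - 185.178.145.251) does not contain 185.178.145.235
  185.178.145.192/27 (185.178.145.192 - 185.178.145.223) does not contain 185.178.145.235
  185.178.145.160/27 (185.178.145.160 - 185.178.145.191) does not contain 185.178.145.235
  185.178.145.128/26 (185.178.145.128 - 185.178.145.191) does not contain 185.178.145.235
  185.178.176.0/23 (185.178.176.0 - 185.178.177.255) does not contain 185.178.145.235
  57.178.144.0/21 (57.178.144.0 - 57.178.151.255) does not contain 185.178.145.235
  185.178.192.0/19 (185.178.192.0 - 185.178.223.255) does not contain 185.178.145.235
Longest matching prefix is /18 -> next hop DMZ-FW.

DMZ-FW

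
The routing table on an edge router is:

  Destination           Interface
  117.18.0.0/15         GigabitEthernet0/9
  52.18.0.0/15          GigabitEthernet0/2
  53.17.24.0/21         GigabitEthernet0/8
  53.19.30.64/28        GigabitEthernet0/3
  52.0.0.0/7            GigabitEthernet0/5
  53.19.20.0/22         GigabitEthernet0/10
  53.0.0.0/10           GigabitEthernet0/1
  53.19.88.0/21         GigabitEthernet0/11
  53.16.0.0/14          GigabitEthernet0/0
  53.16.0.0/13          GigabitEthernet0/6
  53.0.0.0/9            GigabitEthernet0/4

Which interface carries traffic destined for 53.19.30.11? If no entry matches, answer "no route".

Routes whose prefix contains 53.19.30.11:
  52.0.0.0/7 (52.0.0.0 - 53.255.255.255) -> GigabitEthernet0/5
  53.0.0.0/9 (53.0.0.0 - 53.127.255.255) -> GigabitEthernet0/4
  53.0.0.0/10 (53.0.0.0 - 53.63.255.255) -> GigabitEthernet0/1
  53.16.0.0/13 (53.16.0.0 - 53.23.255.255) -> GigabitEthernet0/6
  53.16.0.0/14 (53.16.0.0 - 53.19.255.255) -> GigabitEthernet0/0
More-specific entries that do NOT match:
  53.19.30.64/28 (53.19.30.64 - 53.19.30.79) does not contain 53.19.30.11
  53.19.20.0/22 (53.19.20.0 - 53.19.23.255) does not contain 53.19.30.11
  53.17.24.0/21 (53.17.24.0 - 53.17.31.255) does not contain 53.19.30.11
  53.19.88.0/21 (53.19.88.0 - 53.19.95.255) does not contain 53.19.30.11
  117.18.0.0/15 (117.18.0.0 - 117.19.255.255) does not contain 53.19.30.11
  52.18.0.0/15 (52.18.0.0 - 52.19.255.255) does not contain 53.19.30.11
Longest matching prefix is /14 -> interface GigabitEthernet0/0.

GigabitEthernet0/0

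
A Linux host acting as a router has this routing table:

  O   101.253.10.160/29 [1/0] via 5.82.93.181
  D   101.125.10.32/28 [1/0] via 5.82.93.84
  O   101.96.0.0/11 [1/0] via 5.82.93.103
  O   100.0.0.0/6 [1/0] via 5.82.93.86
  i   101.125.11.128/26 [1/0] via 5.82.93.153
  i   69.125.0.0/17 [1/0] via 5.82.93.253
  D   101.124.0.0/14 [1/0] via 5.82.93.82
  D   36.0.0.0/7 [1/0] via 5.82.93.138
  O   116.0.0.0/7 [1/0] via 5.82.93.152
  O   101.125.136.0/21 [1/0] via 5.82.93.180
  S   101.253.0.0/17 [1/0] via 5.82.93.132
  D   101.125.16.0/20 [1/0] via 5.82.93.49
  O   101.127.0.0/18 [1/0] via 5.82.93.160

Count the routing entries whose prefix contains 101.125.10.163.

3

Prefixes containing 101.125.10.163:
  100.0.0.0/6 (100.0.0.0 - 103.255.255.255)
  101.96.0.0/11 (101.96.0.0 - 101.127.255.255)
  101.124.0.0/14 (101.124.0.0 - 101.127.255.255)
Total matching entries: 3.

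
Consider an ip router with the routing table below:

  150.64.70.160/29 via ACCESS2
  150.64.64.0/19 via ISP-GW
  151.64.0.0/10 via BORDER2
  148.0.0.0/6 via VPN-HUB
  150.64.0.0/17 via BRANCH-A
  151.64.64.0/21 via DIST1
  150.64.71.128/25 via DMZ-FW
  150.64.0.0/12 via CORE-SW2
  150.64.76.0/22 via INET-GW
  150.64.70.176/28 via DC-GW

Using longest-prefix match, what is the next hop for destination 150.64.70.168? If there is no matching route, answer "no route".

Routes whose prefix contains 150.64.70.168:
  148.0.0.0/6 (148.0.0.0 - 151.255.255.255) -> VPN-HUB
  150.64.0.0/12 (150.64.0.0 - 150.79.255.255) -> CORE-SW2
  150.64.0.0/17 (150.64.0.0 - 150.64.127.255) -> BRANCH-A
  150.64.64.0/19 (150.64.64.0 - 150.64.95.255) -> ISP-GW
More-specific entries that do NOT match:
  150.64.70.160/29 (150.64.70.160 - 150.64.70.167) does not contain 150.64.70.168
  150.64.70.176/28 (150.64.70.176 - 150.64.70.191) does not contain 150.64.70.168
  150.64.71.128/25 (150.64.71.128 - 150.64.71.255) does not contain 150.64.70.168
  150.64.76.0/22 (150.64.76.0 - 150.64.79.255) does not contain 150.64.70.168
  151.64.64.0/21 (151.64.64.0 - 151.64.71.255) does not contain 150.64.70.168
Longest matching prefix is /19 -> next hop ISP-GW.

ISP-GW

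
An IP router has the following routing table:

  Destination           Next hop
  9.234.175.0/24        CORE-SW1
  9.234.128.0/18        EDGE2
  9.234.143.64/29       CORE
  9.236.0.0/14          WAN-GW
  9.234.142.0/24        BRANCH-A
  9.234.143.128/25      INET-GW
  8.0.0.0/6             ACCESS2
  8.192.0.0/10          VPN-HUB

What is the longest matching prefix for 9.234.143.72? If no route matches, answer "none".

9.234.128.0/18

Entries matching 9.234.143.72:
  8.0.0.0/6 (8.0.0.0 - 11.255.255.255)
  9.234.128.0/18 (9.234.128.0 - 9.234.191.255)
Most specific is 9.234.128.0/18.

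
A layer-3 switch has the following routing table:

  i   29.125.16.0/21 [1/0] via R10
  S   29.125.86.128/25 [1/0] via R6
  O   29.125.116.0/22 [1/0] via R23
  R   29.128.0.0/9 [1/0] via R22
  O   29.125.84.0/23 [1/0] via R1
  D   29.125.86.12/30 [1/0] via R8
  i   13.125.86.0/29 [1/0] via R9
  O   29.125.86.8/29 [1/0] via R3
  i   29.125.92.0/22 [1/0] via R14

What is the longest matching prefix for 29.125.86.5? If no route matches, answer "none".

29.125.86.5 is outside every listed prefix and there is no default route.

none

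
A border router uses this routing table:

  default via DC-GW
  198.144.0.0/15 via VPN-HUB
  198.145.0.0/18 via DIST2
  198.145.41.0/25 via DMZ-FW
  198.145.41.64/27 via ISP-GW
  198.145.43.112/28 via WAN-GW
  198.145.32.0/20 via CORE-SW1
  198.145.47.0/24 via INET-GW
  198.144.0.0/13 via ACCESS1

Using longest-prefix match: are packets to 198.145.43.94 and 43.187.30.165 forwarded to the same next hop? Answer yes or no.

198.145.43.94: longest match 198.145.32.0/20 -> CORE-SW1
43.187.30.165: longest match 0.0.0.0/0 -> DC-GW

no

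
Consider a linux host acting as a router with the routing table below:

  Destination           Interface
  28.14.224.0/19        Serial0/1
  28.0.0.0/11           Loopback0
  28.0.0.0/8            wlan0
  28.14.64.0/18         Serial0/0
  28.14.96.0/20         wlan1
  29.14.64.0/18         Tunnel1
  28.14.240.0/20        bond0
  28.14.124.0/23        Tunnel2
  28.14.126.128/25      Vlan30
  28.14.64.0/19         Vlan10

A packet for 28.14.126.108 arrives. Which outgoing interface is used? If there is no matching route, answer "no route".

Routes whose prefix contains 28.14.126.108:
  28.0.0.0/8 (28.0.0.0 - 28.255.255.255) -> wlan0
  28.0.0.0/11 (28.0.0.0 - 28.31.255.255) -> Loopback0
  28.14.64.0/18 (28.14.64.0 - 28.14.127.255) -> Serial0/0
More-specific entries that do NOT match:
  28.14.126.128/25 (28.14.126.128 - 28.14.126.255) does not contain 28.14.126.108
  28.14.124.0/23 (28.14.124.0 - 28.14.125.255) does not contain 28.14.126.108
  28.14.96.0/20 (28.14.96.0 - 28.14.111.255) does not contain 28.14.126.108
  28.14.240.0/20 (28.14.240.0 - 28.14.255.255) does not contain 28.14.126.108
  28.14.224.0/19 (28.14.224.0 - 28.14.255.255) does not contain 28.14.126.108
  28.14.64.0/19 (28.14.64.0 - 28.14.95.255) does not contain 28.14.126.108
Longest matching prefix is /18 -> interface Serial0/0.

Serial0/0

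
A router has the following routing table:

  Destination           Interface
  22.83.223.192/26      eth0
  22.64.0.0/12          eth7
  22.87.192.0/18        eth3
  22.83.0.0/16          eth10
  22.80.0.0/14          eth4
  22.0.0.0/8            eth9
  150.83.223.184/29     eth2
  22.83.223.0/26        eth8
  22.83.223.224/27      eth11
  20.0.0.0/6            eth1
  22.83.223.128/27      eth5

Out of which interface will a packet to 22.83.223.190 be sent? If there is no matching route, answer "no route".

Routes whose prefix contains 22.83.223.190:
  20.0.0.0/6 (20.0.0.0 - 23.255.255.255) -> eth1
  22.0.0.0/8 (22.0.0.0 - 22.255.255.255) -> eth9
  22.80.0.0/14 (22.80.0.0 - 22.83.255.255) -> eth4
  22.83.0.0/16 (22.83.0.0 - 22.83.255.255) -> eth10
More-specific entries that do NOT match:
  150.83.223.184/29 (150.83.223.184 - 150.83.223.191) does not contain 22.83.223.190
  22.83.223.224/27 (22.83.223.224 - 22.83.223.255) does not contain 22.83.223.190
  22.83.223.128/27 (22.83.223.128 - 22.83.223.159) does not contain 22.83.223.190
  22.83.223.192/26 (22.83.223.192 - 22.83.223.255) does not contain 22.83.223.190
  22.83.223.0/26 (22.83.223.0 - 22.83.223.63) does not contain 22.83.223.190
  22.87.192.0/18 (22.87.192.0 - 22.87.255.255) does not contain 22.83.223.190
Longest matching prefix is /16 -> interface eth10.

eth10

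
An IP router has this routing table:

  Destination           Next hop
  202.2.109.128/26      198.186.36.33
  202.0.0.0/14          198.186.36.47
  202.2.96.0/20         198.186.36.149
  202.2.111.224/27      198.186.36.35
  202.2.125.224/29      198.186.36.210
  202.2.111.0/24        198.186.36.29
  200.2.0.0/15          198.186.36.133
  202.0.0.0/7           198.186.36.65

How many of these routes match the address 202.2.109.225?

Prefixes containing 202.2.109.225:
  202.0.0.0/7 (202.0.0.0 - 203.255.255.255)
  202.0.0.0/14 (202.0.0.0 - 202.3.255.255)
  202.2.96.0/20 (202.2.96.0 - 202.2.111.255)
Total matching entries: 3.

3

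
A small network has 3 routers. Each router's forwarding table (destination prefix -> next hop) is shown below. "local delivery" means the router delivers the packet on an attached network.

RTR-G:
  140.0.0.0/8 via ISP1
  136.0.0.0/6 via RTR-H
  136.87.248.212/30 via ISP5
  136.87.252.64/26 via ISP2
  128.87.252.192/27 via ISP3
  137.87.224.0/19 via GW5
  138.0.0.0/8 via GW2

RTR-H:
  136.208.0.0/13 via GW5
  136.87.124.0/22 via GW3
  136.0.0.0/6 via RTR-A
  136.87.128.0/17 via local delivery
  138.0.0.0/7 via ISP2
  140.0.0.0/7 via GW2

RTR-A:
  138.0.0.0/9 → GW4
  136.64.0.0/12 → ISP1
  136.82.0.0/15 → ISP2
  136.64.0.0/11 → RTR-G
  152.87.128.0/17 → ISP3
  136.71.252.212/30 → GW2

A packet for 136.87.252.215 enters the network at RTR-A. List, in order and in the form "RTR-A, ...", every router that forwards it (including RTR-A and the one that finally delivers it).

At RTR-A: longest match for 136.87.252.215 is 136.64.0.0/11 -> RTR-G
At RTR-G: longest match for 136.87.252.215 is 136.0.0.0/6 -> RTR-H
At RTR-H: longest match for 136.87.252.215 is 136.87.128.0/17 -> local delivery

RTR-A, RTR-G, RTR-H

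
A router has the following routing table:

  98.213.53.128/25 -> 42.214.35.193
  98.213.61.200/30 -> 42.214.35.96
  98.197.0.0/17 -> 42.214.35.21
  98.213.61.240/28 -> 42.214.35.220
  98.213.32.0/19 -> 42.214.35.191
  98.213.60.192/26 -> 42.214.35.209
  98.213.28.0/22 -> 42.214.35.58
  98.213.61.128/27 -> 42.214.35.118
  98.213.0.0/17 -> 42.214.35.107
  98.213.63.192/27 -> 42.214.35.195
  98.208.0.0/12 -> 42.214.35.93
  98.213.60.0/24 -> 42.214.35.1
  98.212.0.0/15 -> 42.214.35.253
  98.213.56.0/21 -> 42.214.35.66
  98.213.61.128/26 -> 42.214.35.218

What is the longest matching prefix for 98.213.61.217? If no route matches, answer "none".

98.213.56.0/21

Entries matching 98.213.61.217:
  98.208.0.0/12 (98.208.0.0 - 98.223.255.255)
  98.212.0.0/15 (98.212.0.0 - 98.213.255.255)
  98.213.0.0/17 (98.213.0.0 - 98.213.127.255)
  98.213.32.0/19 (98.213.32.0 - 98.213.63.255)
  98.213.56.0/21 (98.213.56.0 - 98.213.63.255)
Most specific is 98.213.56.0/21.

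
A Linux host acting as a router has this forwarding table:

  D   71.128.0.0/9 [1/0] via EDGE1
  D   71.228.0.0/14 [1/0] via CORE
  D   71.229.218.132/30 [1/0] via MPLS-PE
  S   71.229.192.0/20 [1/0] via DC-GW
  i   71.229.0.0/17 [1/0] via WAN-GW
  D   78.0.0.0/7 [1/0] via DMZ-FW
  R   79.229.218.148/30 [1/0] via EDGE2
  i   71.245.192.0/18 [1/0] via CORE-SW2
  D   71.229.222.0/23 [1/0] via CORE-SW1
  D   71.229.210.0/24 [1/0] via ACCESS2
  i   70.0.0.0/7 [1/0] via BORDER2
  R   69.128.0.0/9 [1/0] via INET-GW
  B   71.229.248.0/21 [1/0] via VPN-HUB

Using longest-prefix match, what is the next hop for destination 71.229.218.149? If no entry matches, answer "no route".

Routes whose prefix contains 71.229.218.149:
  70.0.0.0/7 (70.0.0.0 - 71.255.255.255) -> BORDER2
  71.128.0.0/9 (71.128.0.0 - 71.255.255.255) -> EDGE1
  71.228.0.0/14 (71.228.0.0 - 71.231.255.255) -> CORE
More-specific entries that do NOT match:
  71.229.218.132/30 (71.229.218.132 - 71.229.218.135) does not contain 71.229.218.149
  79.229.218.148/30 (79.229.218.148 - 79.229.218.151) does not contain 71.229.218.149
  71.229.210.0/24 (71.229.210.0 - 71.229.210.255) does not contain 71.229.218.149
  71.229.222.0/23 (71.229.222.0 - 71.229.223.255) does not contain 71.229.218.149
  71.229.248.0/21 (71.229.248.0 - 71.229.255.255) does not contain 71.229.218.149
  71.229.192.0/20 (71.229.192.0 - 71.229.207.255) does not contain 71.229.218.149
  71.245.192.0/18 (71.245.192.0 - 71.245.255.255) does not contain 71.229.218.149
  71.229.0.0/17 (71.229.0.0 - 71.229.127.255) does not contain 71.229.218.149
Longest matching prefix is /14 -> next hop CORE.

CORE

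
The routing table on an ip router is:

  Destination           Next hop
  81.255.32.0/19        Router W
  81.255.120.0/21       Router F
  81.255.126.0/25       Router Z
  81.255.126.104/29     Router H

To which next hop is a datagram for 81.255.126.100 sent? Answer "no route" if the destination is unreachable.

Routes whose prefix contains 81.255.126.100:
  81.255.120.0/21 (81.255.120.0 - 81.255.127.255) -> Router F
  81.255.126.0/25 (81.255.126.0 - 81.255.126.127) -> Router Z
More-specific entries that do NOT match:
  81.255.126.104/29 (81.255.126.104 - 81.255.126.111) does not contain 81.255.126.100
Longest matching prefix is /25 -> next hop Router Z.

Router Z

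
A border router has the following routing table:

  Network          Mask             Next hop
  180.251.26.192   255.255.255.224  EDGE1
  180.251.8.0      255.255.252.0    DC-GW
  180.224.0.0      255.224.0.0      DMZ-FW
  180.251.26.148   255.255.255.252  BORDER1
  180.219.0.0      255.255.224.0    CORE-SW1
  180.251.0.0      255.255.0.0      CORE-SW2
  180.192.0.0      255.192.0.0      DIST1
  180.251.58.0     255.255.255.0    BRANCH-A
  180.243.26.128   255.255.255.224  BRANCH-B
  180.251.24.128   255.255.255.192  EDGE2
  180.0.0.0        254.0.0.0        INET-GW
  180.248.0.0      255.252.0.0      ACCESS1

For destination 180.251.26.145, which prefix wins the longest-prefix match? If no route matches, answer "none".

180.251.0.0/16

Entries matching 180.251.26.145:
  180.0.0.0/7 (180.0.0.0 - 181.255.255.255)
  180.192.0.0/10 (180.192.0.0 - 180.255.255.255)
  180.224.0.0/11 (180.224.0.0 - 180.255.255.255)
  180.248.0.0/14 (180.248.0.0 - 180.251.255.255)
  180.251.0.0/16 (180.251.0.0 - 180.251.255.255)
Most specific is 180.251.0.0/16.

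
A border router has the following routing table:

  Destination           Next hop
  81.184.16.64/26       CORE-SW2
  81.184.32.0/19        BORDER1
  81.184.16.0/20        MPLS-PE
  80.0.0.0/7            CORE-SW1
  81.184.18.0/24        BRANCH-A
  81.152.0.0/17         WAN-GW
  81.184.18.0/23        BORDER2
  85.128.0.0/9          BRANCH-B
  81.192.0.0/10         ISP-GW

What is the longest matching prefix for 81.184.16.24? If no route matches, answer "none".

81.184.16.0/20

Entries matching 81.184.16.24:
  80.0.0.0/7 (80.0.0.0 - 81.255.255.255)
  81.184.16.0/20 (81.184.16.0 - 81.184.31.255)
Most specific is 81.184.16.0/20.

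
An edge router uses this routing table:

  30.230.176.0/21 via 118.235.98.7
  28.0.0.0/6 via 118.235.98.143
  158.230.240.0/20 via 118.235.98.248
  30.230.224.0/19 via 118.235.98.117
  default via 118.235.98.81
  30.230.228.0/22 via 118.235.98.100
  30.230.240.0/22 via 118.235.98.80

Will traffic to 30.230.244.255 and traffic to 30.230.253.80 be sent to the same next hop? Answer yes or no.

30.230.244.255: longest match 30.230.224.0/19 -> 118.235.98.117
30.230.253.80: longest match 30.230.224.0/19 -> 118.235.98.117

yes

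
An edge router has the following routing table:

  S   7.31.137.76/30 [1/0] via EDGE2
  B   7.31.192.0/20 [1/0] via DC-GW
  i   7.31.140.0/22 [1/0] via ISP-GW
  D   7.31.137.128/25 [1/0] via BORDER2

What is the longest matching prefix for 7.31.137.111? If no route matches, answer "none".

7.31.137.111 is outside every listed prefix and there is no default route.

none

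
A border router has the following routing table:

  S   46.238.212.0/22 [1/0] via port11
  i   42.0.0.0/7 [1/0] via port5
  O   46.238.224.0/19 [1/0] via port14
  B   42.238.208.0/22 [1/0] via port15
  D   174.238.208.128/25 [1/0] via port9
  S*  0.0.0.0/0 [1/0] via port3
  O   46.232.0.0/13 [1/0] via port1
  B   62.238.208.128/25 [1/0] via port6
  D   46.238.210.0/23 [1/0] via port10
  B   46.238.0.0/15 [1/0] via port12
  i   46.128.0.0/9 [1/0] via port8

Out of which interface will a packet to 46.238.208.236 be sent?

Routes whose prefix contains 46.238.208.236:
  0.0.0.0/0 (default, matches everything) -> port3
  46.128.0.0/9 (46.128.0.0 - 46.255.255.255) -> port8
  46.232.0.0/13 (46.232.0.0 - 46.239.255.255) -> port1
  46.238.0.0/15 (46.238.0.0 - 46.239.255.255) -> port12
More-specific entries that do NOT match:
  174.238.208.128/25 (174.238.208.128 - 174.238.208.255) does not contain 46.238.208.236
  62.238.208.128/25 (62.238.208.128 - 62.238.208.255) does not contain 46.238.208.236
  46.238.210.0/23 (46.238.210.0 - 46.238.211.255) does not contain 46.238.208.236
  46.238.212.0/22 (46.238.212.0 - 46.238.215.255) does not contain 46.238.208.236
  42.238.208.0/22 (42.238.208.0 - 42.238.211.255) does not contain 46.238.208.236
  46.238.224.0/19 (46.238.224.0 - 46.238.255.255) does not contain 46.238.208.236
Longest matching prefix is /15 -> interface port12.

port12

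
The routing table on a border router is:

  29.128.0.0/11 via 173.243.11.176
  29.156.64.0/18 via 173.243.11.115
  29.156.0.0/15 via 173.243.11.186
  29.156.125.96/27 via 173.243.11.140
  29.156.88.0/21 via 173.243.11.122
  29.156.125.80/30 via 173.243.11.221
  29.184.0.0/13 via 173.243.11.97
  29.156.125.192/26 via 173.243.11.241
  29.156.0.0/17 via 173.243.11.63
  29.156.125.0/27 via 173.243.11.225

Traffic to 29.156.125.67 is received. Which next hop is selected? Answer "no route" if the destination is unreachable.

173.243.11.115

Routes whose prefix contains 29.156.125.67:
  29.128.0.0/11 (29.128.0.0 - 29.159.255.255) -> 173.243.11.176
  29.156.0.0/15 (29.156.0.0 - 29.157.255.255) -> 173.243.11.186
  29.156.0.0/17 (29.156.0.0 - 29.156.127.255) -> 173.243.11.63
  29.156.64.0/18 (29.156.64.0 - 29.156.127.255) -> 173.243.11.115
More-specific entries that do NOT match:
  29.156.125.80/30 (29.156.125.80 - 29.156.125.83) does not contain 29.156.125.67
  29.156.125.96/27 (29.156.125.96 - 29.156.125.127) does not contain 29.156.125.67
  29.156.125.0/27 (29.156.125.0 - 29.156.125.31) does not contain 29.156.125.67
  29.156.125.192/26 (29.156.125.192 - 29.156.125.255) does not contain 29.156.125.67
  29.156.88.0/21 (29.156.88.0 - 29.156.95.255) does not contain 29.156.125.67
Longest matching prefix is /18 -> next hop 173.243.11.115.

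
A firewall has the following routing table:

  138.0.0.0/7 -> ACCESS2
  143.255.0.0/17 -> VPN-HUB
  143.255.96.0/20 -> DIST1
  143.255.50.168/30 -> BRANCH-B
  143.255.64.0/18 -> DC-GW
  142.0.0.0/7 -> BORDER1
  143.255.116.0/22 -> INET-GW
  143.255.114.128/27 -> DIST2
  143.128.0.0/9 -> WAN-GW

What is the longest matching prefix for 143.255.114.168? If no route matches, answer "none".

143.255.64.0/18

Entries matching 143.255.114.168:
  142.0.0.0/7 (142.0.0.0 - 143.255.255.255)
  143.128.0.0/9 (143.128.0.0 - 143.255.255.255)
  143.255.0.0/17 (143.255.0.0 - 143.255.127.255)
  143.255.64.0/18 (143.255.64.0 - 143.255.127.255)
Most specific is 143.255.64.0/18.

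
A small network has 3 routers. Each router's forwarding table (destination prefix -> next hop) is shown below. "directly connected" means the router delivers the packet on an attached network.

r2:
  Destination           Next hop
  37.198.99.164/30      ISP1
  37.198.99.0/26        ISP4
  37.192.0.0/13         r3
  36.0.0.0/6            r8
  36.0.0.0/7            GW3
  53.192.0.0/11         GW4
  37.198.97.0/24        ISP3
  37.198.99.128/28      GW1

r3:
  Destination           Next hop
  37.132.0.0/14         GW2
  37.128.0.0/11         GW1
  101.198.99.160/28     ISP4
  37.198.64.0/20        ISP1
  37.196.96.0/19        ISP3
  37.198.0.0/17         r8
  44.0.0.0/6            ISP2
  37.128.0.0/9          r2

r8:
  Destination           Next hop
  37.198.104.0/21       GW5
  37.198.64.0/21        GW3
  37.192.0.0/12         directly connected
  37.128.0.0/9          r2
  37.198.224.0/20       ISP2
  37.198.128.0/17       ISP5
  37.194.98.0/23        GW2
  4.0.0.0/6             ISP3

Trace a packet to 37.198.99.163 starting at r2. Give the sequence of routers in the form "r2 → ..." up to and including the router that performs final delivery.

At r2: longest match for 37.198.99.163 is 37.192.0.0/13 -> r3
At r3: longest match for 37.198.99.163 is 37.198.0.0/17 -> r8
At r8: longest match for 37.198.99.163 is 37.192.0.0/12 -> directly connected

r2 → r3 → r8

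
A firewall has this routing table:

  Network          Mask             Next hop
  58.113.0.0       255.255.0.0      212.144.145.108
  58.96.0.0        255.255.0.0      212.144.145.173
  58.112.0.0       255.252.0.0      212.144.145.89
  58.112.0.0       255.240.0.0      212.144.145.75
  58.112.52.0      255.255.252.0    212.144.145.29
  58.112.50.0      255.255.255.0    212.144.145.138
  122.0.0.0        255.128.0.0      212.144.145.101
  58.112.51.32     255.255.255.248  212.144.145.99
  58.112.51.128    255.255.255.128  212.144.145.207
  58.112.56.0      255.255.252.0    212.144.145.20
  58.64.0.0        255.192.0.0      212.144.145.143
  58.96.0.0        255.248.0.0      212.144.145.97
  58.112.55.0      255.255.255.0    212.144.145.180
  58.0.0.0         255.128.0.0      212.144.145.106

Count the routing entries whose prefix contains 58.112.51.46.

4

Prefixes containing 58.112.51.46:
  58.0.0.0/9 (58.0.0.0 - 58.127.255.255)
  58.64.0.0/10 (58.64.0.0 - 58.127.255.255)
  58.112.0.0/12 (58.112.0.0 - 58.127.255.255)
  58.112.0.0/14 (58.112.0.0 - 58.115.255.255)
Total matching entries: 4.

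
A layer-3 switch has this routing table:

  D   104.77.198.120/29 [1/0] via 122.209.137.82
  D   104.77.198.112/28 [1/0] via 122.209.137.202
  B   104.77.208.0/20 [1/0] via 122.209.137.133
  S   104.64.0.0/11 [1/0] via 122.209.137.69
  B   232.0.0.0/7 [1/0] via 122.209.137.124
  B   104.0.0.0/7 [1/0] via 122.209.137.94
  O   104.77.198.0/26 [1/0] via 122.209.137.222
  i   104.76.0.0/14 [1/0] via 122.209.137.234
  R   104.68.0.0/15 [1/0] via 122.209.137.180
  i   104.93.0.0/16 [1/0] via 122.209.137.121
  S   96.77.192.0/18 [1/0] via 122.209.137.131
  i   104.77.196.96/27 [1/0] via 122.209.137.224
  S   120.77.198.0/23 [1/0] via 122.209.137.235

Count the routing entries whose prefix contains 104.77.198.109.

3

Prefixes containing 104.77.198.109:
  104.0.0.0/7 (104.0.0.0 - 105.255.255.255)
  104.64.0.0/11 (104.64.0.0 - 104.95.255.255)
  104.76.0.0/14 (104.76.0.0 - 104.79.255.255)
Total matching entries: 3.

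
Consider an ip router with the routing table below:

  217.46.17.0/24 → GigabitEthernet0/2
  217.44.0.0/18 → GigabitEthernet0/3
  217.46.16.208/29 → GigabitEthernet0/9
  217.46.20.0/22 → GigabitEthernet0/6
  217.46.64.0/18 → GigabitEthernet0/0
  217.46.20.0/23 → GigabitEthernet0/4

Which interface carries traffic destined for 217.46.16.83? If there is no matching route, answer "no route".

no route

No entry's prefix contains 217.46.16.83; there is no default route.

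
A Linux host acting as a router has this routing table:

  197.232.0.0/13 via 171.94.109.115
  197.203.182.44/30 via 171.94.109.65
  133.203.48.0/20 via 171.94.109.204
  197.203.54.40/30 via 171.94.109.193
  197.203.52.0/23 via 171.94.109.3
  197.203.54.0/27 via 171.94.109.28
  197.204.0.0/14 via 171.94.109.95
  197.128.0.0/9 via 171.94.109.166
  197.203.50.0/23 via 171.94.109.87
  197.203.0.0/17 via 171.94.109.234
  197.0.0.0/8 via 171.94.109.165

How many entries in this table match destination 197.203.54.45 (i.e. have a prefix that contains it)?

3

Prefixes containing 197.203.54.45:
  197.0.0.0/8 (197.0.0.0 - 197.255.255.255)
  197.128.0.0/9 (197.128.0.0 - 197.255.255.255)
  197.203.0.0/17 (197.203.0.0 - 197.203.127.255)
Total matching entries: 3.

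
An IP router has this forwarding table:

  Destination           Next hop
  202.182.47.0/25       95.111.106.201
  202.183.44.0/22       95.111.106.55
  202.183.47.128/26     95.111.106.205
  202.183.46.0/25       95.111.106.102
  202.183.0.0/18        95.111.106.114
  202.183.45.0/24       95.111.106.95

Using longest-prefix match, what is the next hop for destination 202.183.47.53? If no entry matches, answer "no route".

95.111.106.55

Routes whose prefix contains 202.183.47.53:
  202.183.0.0/18 (202.183.0.0 - 202.183.63.255) -> 95.111.106.114
  202.183.44.0/22 (202.183.44.0 - 202.183.47.255) -> 95.111.106.55
More-specific entries that do NOT match:
  202.183.47.128/26 (202.183.47.128 - 202.183.47.191) does not contain 202.183.47.53
  202.182.47.0/25 (202.182.47.0 - 202.182.47.127) does not contain 202.183.47.53
  202.183.46.0/25 (202.183.46.0 - 202.183.46.127) does not contain 202.183.47.53
  202.183.45.0/24 (202.183.45.0 - 202.183.45.255) does not contain 202.183.47.53
Longest matching prefix is /22 -> next hop 95.111.106.55.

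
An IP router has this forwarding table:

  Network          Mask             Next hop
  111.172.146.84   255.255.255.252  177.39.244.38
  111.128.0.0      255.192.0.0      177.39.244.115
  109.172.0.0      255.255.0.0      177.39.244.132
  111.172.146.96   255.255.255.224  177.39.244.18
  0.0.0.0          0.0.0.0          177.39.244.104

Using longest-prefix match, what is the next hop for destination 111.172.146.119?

Routes whose prefix contains 111.172.146.119:
  0.0.0.0/0 (default, matches everything) -> 177.39.244.104
  111.128.0.0/10 (111.128.0.0 - 111.191.255.255) -> 177.39.244.115
  111.172.146.96/27 (111.172.146.96 - 111.172.146.127) -> 177.39.244.18
More-specific entries that do NOT match:
  111.172.146.84/30 (111.172.146.84 - 111.172.146.87) does not contain 111.172.146.119
Longest matching prefix is /27 -> next hop 177.39.244.18.

177.39.244.18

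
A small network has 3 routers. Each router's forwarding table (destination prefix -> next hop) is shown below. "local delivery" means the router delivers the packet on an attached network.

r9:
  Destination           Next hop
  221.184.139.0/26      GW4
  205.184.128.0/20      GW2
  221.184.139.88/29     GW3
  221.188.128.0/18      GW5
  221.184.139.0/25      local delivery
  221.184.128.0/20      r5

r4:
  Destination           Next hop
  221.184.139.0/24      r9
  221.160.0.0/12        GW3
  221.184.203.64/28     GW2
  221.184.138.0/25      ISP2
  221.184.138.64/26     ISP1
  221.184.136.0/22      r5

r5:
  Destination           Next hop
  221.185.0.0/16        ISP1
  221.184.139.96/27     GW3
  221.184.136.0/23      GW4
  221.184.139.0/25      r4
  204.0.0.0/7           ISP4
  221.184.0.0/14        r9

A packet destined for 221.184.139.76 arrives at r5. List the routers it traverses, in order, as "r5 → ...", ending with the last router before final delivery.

r5 → r4 → r9

At r5: longest match for 221.184.139.76 is 221.184.139.0/25 -> r4
At r4: longest match for 221.184.139.76 is 221.184.139.0/24 -> r9
At r9: longest match for 221.184.139.76 is 221.184.139.0/25 -> local delivery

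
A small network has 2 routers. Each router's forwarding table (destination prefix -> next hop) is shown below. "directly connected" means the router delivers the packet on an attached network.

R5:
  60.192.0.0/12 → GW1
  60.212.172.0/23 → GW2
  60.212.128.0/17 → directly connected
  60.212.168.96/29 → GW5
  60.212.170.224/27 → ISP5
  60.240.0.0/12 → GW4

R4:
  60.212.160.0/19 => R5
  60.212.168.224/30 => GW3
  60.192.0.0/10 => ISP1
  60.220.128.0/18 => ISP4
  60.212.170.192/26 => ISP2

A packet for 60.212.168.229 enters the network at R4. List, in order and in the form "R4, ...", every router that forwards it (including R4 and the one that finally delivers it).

R4, R5

At R4: longest match for 60.212.168.229 is 60.212.160.0/19 -> R5
At R5: longest match for 60.212.168.229 is 60.212.128.0/17 -> directly connected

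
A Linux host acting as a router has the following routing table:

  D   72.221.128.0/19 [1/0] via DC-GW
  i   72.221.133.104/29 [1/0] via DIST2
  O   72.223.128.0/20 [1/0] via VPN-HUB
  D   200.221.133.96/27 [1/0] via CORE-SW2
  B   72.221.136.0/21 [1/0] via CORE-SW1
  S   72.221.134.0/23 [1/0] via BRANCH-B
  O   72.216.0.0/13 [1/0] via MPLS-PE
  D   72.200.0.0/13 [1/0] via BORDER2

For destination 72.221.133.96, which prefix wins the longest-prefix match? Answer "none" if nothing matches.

72.221.128.0/19

Entries matching 72.221.133.96:
  72.216.0.0/13 (72.216.0.0 - 72.223.255.255)
  72.221.128.0/19 (72.221.128.0 - 72.221.159.255)
Most specific is 72.221.128.0/19.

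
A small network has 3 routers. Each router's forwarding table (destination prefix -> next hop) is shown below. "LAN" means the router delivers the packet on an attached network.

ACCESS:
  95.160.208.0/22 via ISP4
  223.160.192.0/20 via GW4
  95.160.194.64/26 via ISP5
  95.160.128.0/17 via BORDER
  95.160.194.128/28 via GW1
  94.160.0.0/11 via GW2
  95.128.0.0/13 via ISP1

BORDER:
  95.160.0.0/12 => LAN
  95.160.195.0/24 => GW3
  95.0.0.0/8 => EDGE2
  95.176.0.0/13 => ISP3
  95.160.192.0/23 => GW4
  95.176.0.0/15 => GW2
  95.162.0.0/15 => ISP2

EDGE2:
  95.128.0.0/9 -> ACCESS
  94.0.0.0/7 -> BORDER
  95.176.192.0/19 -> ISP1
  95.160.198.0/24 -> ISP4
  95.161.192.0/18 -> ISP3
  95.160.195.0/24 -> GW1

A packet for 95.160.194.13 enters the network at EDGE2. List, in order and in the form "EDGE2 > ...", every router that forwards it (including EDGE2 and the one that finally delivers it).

EDGE2 > ACCESS > BORDER

At EDGE2: longest match for 95.160.194.13 is 95.128.0.0/9 -> ACCESS
At ACCESS: longest match for 95.160.194.13 is 95.160.128.0/17 -> BORDER
At BORDER: longest match for 95.160.194.13 is 95.160.0.0/12 -> LAN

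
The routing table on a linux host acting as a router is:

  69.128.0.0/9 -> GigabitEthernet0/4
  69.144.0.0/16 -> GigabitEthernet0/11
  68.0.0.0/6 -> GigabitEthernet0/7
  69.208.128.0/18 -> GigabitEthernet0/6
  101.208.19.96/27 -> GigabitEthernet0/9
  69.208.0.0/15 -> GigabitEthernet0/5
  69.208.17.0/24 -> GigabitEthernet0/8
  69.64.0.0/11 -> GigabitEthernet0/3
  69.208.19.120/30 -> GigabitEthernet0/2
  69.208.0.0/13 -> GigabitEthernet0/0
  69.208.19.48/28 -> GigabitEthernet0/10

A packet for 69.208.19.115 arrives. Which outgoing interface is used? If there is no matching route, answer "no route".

Routes whose prefix contains 69.208.19.115:
  68.0.0.0/6 (68.0.0.0 - 71.255.255.255) -> GigabitEthernet0/7
  69.128.0.0/9 (69.128.0.0 - 69.255.255.255) -> GigabitEthernet0/4
  69.208.0.0/13 (69.208.0.0 - 69.215.255.255) -> GigabitEthernet0/0
  69.208.0.0/15 (69.208.0.0 - 69.209.255.255) -> GigabitEthernet0/5
More-specific entries that do NOT match:
  69.208.19.120/30 (69.208.19.120 - 69.208.19.123) does not contain 69.208.19.115
  69.208.19.48/28 (69.208.19.48 - 69.208.19.63) does not contain 69.208.19.115
  101.208.19.96/27 (101.208.19.96 - 101.208.19.127) does not contain 69.208.19.115
  69.208.17.0/24 (69.208.17.0 - 69.208.17.255) does not contain 69.208.19.115
  69.208.128.0/18 (69.208.128.0 - 69.208.191.255) does not contain 69.208.19.115
  69.144.0.0/16 (69.144.0.0 - 69.144.255.255) does not contain 69.208.19.115
Longest matching prefix is /15 -> interface GigabitEthernet0/5.

GigabitEthernet0/5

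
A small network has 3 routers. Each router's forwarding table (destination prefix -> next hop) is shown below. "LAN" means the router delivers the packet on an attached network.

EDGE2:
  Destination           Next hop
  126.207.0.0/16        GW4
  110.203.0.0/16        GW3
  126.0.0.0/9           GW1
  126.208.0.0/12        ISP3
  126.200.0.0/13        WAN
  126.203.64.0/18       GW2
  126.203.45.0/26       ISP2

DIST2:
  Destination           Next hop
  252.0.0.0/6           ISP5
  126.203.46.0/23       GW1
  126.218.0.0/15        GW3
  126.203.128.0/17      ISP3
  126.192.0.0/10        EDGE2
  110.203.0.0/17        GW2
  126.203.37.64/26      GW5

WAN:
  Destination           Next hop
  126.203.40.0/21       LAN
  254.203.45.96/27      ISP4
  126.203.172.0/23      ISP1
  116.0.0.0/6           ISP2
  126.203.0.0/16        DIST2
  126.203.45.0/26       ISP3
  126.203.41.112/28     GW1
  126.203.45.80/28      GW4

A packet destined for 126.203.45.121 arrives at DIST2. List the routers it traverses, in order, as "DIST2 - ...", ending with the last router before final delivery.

DIST2 - EDGE2 - WAN

At DIST2: longest match for 126.203.45.121 is 126.192.0.0/10 -> EDGE2
At EDGE2: longest match for 126.203.45.121 is 126.200.0.0/13 -> WAN
At WAN: longest match for 126.203.45.121 is 126.203.40.0/21 -> LAN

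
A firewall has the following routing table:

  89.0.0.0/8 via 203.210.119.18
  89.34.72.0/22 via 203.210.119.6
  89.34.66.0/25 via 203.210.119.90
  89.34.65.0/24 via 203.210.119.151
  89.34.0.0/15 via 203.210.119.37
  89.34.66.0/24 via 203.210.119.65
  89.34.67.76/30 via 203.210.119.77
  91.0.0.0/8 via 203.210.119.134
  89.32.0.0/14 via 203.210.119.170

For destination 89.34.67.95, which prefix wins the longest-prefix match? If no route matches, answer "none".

89.34.0.0/15

Entries matching 89.34.67.95:
  89.0.0.0/8 (89.0.0.0 - 89.255.255.255)
  89.32.0.0/14 (89.32.0.0 - 89.35.255.255)
  89.34.0.0/15 (89.34.0.0 - 89.35.255.255)
Most specific is 89.34.0.0/15.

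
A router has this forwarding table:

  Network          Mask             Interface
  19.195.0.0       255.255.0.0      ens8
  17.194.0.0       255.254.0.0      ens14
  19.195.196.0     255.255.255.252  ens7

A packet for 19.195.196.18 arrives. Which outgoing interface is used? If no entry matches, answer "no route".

Routes whose prefix contains 19.195.196.18:
  19.195.0.0/16 (19.195.0.0 - 19.195.255.255) -> ens8
More-specific entries that do NOT match:
  19.195.196.0/30 (19.195.196.0 - 19.195.196.3) does not contain 19.195.196.18
Longest matching prefix is /16 -> interface ens8.

ens8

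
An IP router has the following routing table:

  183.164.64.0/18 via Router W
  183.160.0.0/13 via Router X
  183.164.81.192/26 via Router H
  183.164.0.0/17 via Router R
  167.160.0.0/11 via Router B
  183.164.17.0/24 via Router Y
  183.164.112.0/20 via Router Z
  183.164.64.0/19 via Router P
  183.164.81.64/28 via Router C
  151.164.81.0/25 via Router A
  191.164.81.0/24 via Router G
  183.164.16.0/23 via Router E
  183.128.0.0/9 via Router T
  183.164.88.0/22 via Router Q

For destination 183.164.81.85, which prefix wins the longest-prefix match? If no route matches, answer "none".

183.164.64.0/19

Entries matching 183.164.81.85:
  183.128.0.0/9 (183.128.0.0 - 183.255.255.255)
  183.160.0.0/13 (183.160.0.0 - 183.167.255.255)
  183.164.0.0/17 (183.164.0.0 - 183.164.127.255)
  183.164.64.0/18 (183.164.64.0 - 183.164.127.255)
  183.164.64.0/19 (183.164.64.0 - 183.164.95.255)
Most specific is 183.164.64.0/19.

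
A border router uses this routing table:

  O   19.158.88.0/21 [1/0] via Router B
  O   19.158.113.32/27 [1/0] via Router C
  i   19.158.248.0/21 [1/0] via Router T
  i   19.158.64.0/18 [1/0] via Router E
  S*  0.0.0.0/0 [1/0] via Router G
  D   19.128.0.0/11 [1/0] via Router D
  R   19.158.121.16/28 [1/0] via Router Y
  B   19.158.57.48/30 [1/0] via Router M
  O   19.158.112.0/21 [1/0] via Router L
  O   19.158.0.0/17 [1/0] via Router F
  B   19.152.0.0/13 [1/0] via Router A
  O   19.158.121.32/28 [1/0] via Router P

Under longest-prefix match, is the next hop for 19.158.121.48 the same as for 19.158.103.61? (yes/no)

19.158.121.48: longest match 19.158.64.0/18 -> Router E
19.158.103.61: longest match 19.158.64.0/18 -> Router E

yes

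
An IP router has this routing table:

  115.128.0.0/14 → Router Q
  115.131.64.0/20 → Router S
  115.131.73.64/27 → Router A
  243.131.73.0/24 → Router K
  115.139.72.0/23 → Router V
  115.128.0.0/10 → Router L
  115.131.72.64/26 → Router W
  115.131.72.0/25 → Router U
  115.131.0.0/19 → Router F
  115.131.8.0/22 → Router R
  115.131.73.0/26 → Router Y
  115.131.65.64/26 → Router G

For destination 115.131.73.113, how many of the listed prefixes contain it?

Prefixes containing 115.131.73.113:
  115.128.0.0/10 (115.128.0.0 - 115.191.255.255)
  115.128.0.0/14 (115.128.0.0 - 115.131.255.255)
  115.131.64.0/20 (115.131.64.0 - 115.131.79.255)
Total matching entries: 3.

3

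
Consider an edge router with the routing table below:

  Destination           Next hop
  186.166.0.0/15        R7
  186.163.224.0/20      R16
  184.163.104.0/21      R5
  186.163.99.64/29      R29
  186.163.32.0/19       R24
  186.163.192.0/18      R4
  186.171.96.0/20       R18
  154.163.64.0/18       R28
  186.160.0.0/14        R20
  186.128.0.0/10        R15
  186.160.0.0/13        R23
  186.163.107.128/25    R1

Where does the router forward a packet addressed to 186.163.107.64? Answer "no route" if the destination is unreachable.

Routes whose prefix contains 186.163.107.64:
  186.128.0.0/10 (186.128.0.0 - 186.191.255.255) -> R15
  186.160.0.0/13 (186.160.0.0 - 186.167.255.255) -> R23
  186.160.0.0/14 (186.160.0.0 - 186.163.255.255) -> R20
More-specific entries that do NOT match:
  186.163.99.64/29 (186.163.99.64 - 186.163.99.71) does not contain 186.163.107.64
  186.163.107.128/25 (186.163.107.128 - 186.163.107.255) does not contain 186.163.107.64
  184.163.104.0/21 (184.163.104.0 - 184.163.111.255) does not contain 186.163.107.64
  186.163.224.0/20 (186.163.224.0 - 186.163.239.255) does not contain 186.163.107.64
  186.171.96.0/20 (186.171.96.0 - 186.171.111.255) does not contain 186.163.107.64
  186.163.32.0/19 (186.163.32.0 - 186.163.63.255) does not contain 186.163.107.64
  186.163.192.0/18 (186.163.192.0 - 186.163.255.255) does not contain 186.163.107.64
  154.163.64.0/18 (154.163.64.0 - 154.163.127.255) does not contain 186.163.107.64
  186.166.0.0/15 (186.166.0.0 - 186.167.255.255) does not contain 186.163.107.64
Longest matching prefix is /14 -> next hop R20.

R20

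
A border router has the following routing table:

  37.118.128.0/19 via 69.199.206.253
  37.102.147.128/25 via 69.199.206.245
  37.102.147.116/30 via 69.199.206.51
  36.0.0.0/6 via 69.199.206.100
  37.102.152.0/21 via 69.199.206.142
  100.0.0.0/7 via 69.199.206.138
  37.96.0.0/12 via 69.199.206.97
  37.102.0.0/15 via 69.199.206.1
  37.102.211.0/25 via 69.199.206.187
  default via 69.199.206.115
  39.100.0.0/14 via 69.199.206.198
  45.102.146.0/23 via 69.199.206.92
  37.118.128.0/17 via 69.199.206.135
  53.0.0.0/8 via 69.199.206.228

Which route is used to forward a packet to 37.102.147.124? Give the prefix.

Entries matching 37.102.147.124:
  0.0.0.0/0 (default, matches everything)
  36.0.0.0/6 (36.0.0.0 - 39.255.255.255)
  37.96.0.0/12 (37.96.0.0 - 37.111.255.255)
  37.102.0.0/15 (37.102.0.0 - 37.103.255.255)
Most specific is 37.102.0.0/15.

37.102.0.0/15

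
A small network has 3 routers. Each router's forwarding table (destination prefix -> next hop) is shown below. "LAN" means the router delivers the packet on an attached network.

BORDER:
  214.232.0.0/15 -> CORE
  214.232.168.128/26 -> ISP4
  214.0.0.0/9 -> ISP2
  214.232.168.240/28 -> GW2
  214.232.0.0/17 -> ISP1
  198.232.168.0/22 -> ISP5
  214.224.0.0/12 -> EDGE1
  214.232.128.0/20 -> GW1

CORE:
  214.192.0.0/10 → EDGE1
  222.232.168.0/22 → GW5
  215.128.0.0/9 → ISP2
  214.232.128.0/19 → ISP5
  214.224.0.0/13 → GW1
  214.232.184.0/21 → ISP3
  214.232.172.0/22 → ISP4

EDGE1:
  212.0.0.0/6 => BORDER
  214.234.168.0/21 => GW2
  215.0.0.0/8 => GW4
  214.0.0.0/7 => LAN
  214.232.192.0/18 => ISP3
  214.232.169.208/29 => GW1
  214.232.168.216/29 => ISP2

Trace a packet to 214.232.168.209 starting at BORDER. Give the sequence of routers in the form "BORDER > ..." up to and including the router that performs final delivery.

At BORDER: longest match for 214.232.168.209 is 214.232.0.0/15 -> CORE
At CORE: longest match for 214.232.168.209 is 214.192.0.0/10 -> EDGE1
At EDGE1: longest match for 214.232.168.209 is 214.0.0.0/7 -> LAN

BORDER > CORE > EDGE1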